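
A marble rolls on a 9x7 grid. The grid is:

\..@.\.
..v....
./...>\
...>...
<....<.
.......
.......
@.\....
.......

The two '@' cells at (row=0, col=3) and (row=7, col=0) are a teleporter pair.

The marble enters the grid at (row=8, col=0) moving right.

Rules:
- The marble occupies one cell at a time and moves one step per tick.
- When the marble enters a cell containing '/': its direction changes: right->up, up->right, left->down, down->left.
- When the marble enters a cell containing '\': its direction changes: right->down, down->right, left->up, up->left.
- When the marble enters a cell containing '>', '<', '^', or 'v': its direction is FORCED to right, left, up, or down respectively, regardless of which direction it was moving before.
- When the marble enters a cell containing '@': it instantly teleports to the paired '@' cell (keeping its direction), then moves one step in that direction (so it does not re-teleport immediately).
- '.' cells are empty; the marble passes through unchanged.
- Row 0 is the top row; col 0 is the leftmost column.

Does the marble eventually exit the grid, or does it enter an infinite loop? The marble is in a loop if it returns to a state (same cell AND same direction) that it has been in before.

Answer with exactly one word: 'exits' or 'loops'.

Answer: exits

Derivation:
Step 1: enter (8,0), '.' pass, move right to (8,1)
Step 2: enter (8,1), '.' pass, move right to (8,2)
Step 3: enter (8,2), '.' pass, move right to (8,3)
Step 4: enter (8,3), '.' pass, move right to (8,4)
Step 5: enter (8,4), '.' pass, move right to (8,5)
Step 6: enter (8,5), '.' pass, move right to (8,6)
Step 7: enter (8,6), '.' pass, move right to (8,7)
Step 8: at (8,7) — EXIT via right edge, pos 8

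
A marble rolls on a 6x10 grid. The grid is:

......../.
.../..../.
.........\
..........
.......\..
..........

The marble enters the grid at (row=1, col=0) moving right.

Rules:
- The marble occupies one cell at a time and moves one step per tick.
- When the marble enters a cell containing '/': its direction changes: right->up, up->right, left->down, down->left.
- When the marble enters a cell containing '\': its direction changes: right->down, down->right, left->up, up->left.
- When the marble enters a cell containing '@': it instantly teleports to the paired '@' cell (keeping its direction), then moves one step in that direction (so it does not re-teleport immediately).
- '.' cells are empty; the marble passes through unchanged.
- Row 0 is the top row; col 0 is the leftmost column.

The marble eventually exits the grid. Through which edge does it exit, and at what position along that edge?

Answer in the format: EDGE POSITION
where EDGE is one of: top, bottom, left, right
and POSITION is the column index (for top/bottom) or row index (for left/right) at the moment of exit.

Answer: top 3

Derivation:
Step 1: enter (1,0), '.' pass, move right to (1,1)
Step 2: enter (1,1), '.' pass, move right to (1,2)
Step 3: enter (1,2), '.' pass, move right to (1,3)
Step 4: enter (1,3), '/' deflects right->up, move up to (0,3)
Step 5: enter (0,3), '.' pass, move up to (-1,3)
Step 6: at (-1,3) — EXIT via top edge, pos 3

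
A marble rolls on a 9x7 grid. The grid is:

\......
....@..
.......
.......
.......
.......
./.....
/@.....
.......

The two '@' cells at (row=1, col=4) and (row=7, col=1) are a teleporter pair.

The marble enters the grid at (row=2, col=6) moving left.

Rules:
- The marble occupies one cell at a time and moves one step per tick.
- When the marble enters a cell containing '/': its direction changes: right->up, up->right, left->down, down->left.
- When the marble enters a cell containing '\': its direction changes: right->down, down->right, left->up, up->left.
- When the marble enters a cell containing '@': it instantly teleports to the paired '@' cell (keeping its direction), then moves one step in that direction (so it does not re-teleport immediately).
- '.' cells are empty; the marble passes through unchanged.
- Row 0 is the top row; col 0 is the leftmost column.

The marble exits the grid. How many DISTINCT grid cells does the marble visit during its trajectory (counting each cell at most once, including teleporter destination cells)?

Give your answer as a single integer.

Answer: 7

Derivation:
Step 1: enter (2,6), '.' pass, move left to (2,5)
Step 2: enter (2,5), '.' pass, move left to (2,4)
Step 3: enter (2,4), '.' pass, move left to (2,3)
Step 4: enter (2,3), '.' pass, move left to (2,2)
Step 5: enter (2,2), '.' pass, move left to (2,1)
Step 6: enter (2,1), '.' pass, move left to (2,0)
Step 7: enter (2,0), '.' pass, move left to (2,-1)
Step 8: at (2,-1) — EXIT via left edge, pos 2
Distinct cells visited: 7 (path length 7)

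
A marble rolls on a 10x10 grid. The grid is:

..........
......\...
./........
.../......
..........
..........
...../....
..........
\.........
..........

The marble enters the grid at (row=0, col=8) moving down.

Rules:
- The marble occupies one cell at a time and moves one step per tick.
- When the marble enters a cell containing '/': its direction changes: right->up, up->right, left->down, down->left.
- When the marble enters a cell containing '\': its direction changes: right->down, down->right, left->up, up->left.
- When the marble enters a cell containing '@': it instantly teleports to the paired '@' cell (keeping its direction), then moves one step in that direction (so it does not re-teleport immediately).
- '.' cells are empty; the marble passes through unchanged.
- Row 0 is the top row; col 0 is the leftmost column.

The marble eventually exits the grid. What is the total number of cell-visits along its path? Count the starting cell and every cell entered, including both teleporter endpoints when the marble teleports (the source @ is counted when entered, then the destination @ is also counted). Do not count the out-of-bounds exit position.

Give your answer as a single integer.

Step 1: enter (0,8), '.' pass, move down to (1,8)
Step 2: enter (1,8), '.' pass, move down to (2,8)
Step 3: enter (2,8), '.' pass, move down to (3,8)
Step 4: enter (3,8), '.' pass, move down to (4,8)
Step 5: enter (4,8), '.' pass, move down to (5,8)
Step 6: enter (5,8), '.' pass, move down to (6,8)
Step 7: enter (6,8), '.' pass, move down to (7,8)
Step 8: enter (7,8), '.' pass, move down to (8,8)
Step 9: enter (8,8), '.' pass, move down to (9,8)
Step 10: enter (9,8), '.' pass, move down to (10,8)
Step 11: at (10,8) — EXIT via bottom edge, pos 8
Path length (cell visits): 10

Answer: 10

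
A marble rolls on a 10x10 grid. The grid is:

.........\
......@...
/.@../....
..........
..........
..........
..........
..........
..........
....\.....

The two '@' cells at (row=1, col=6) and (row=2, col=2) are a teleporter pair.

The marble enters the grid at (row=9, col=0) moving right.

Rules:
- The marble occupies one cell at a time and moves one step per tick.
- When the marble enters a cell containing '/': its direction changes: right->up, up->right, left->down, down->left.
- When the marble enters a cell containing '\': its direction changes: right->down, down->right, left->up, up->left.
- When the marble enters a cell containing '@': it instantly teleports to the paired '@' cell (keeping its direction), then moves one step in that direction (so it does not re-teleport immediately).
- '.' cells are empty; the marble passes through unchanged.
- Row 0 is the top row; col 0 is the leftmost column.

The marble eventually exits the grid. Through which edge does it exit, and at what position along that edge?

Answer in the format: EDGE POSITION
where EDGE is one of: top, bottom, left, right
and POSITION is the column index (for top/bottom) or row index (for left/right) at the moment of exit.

Step 1: enter (9,0), '.' pass, move right to (9,1)
Step 2: enter (9,1), '.' pass, move right to (9,2)
Step 3: enter (9,2), '.' pass, move right to (9,3)
Step 4: enter (9,3), '.' pass, move right to (9,4)
Step 5: enter (9,4), '\' deflects right->down, move down to (10,4)
Step 6: at (10,4) — EXIT via bottom edge, pos 4

Answer: bottom 4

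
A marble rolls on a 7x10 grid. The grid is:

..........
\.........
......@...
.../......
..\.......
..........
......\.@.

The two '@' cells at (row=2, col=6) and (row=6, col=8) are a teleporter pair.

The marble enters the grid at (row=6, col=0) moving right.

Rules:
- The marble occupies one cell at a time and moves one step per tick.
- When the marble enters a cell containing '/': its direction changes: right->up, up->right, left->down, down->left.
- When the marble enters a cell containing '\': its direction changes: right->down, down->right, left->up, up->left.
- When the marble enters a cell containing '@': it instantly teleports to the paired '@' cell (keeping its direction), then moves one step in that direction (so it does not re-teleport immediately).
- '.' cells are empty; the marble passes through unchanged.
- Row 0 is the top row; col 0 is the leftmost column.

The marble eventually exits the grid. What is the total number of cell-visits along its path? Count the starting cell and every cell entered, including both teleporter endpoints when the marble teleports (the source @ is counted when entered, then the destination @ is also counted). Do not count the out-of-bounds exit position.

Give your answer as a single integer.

Step 1: enter (6,0), '.' pass, move right to (6,1)
Step 2: enter (6,1), '.' pass, move right to (6,2)
Step 3: enter (6,2), '.' pass, move right to (6,3)
Step 4: enter (6,3), '.' pass, move right to (6,4)
Step 5: enter (6,4), '.' pass, move right to (6,5)
Step 6: enter (6,5), '.' pass, move right to (6,6)
Step 7: enter (6,6), '\' deflects right->down, move down to (7,6)
Step 8: at (7,6) — EXIT via bottom edge, pos 6
Path length (cell visits): 7

Answer: 7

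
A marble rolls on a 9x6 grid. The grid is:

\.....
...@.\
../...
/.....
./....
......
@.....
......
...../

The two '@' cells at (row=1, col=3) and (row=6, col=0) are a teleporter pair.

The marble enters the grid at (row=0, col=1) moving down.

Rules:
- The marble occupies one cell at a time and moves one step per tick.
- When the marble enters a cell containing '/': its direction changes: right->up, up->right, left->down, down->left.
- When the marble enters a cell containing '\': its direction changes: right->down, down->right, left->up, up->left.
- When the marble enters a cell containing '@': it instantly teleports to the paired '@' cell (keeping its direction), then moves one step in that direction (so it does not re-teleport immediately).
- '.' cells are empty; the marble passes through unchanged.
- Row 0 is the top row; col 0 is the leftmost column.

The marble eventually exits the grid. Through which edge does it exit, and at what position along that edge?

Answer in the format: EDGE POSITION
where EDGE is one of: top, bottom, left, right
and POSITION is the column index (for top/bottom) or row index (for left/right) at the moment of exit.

Answer: left 4

Derivation:
Step 1: enter (0,1), '.' pass, move down to (1,1)
Step 2: enter (1,1), '.' pass, move down to (2,1)
Step 3: enter (2,1), '.' pass, move down to (3,1)
Step 4: enter (3,1), '.' pass, move down to (4,1)
Step 5: enter (4,1), '/' deflects down->left, move left to (4,0)
Step 6: enter (4,0), '.' pass, move left to (4,-1)
Step 7: at (4,-1) — EXIT via left edge, pos 4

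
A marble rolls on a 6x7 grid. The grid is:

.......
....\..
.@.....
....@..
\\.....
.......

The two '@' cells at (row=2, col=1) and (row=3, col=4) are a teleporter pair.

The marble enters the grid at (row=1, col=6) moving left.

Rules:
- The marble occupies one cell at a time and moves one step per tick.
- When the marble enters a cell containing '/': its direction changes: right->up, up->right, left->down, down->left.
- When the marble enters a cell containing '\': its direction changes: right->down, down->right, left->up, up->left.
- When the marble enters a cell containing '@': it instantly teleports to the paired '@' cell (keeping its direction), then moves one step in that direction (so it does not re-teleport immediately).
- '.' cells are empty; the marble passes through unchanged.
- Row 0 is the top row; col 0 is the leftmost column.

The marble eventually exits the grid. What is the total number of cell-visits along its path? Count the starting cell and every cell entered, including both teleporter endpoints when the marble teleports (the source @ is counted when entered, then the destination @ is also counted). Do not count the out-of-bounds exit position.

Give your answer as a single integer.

Answer: 4

Derivation:
Step 1: enter (1,6), '.' pass, move left to (1,5)
Step 2: enter (1,5), '.' pass, move left to (1,4)
Step 3: enter (1,4), '\' deflects left->up, move up to (0,4)
Step 4: enter (0,4), '.' pass, move up to (-1,4)
Step 5: at (-1,4) — EXIT via top edge, pos 4
Path length (cell visits): 4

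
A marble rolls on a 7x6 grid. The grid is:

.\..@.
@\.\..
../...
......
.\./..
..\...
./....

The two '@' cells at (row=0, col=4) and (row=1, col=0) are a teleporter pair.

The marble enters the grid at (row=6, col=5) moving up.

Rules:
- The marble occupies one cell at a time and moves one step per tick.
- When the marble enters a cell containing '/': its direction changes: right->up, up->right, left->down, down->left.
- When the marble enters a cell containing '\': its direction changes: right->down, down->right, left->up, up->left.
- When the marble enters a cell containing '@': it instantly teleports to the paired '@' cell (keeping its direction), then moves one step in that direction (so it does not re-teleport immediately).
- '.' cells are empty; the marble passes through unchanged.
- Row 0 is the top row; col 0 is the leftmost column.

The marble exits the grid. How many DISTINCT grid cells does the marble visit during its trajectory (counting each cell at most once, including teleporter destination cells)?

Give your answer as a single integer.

Answer: 7

Derivation:
Step 1: enter (6,5), '.' pass, move up to (5,5)
Step 2: enter (5,5), '.' pass, move up to (4,5)
Step 3: enter (4,5), '.' pass, move up to (3,5)
Step 4: enter (3,5), '.' pass, move up to (2,5)
Step 5: enter (2,5), '.' pass, move up to (1,5)
Step 6: enter (1,5), '.' pass, move up to (0,5)
Step 7: enter (0,5), '.' pass, move up to (-1,5)
Step 8: at (-1,5) — EXIT via top edge, pos 5
Distinct cells visited: 7 (path length 7)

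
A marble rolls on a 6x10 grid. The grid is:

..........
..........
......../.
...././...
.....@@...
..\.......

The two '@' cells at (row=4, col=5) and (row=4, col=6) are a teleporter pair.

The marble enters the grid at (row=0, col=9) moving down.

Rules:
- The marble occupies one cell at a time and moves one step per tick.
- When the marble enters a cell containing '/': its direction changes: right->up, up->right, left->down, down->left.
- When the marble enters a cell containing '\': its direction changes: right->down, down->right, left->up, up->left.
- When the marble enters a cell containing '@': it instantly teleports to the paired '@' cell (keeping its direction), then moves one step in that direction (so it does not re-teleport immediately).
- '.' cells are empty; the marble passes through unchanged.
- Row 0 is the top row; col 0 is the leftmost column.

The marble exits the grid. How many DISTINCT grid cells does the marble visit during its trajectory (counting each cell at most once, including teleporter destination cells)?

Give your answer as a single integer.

Answer: 6

Derivation:
Step 1: enter (0,9), '.' pass, move down to (1,9)
Step 2: enter (1,9), '.' pass, move down to (2,9)
Step 3: enter (2,9), '.' pass, move down to (3,9)
Step 4: enter (3,9), '.' pass, move down to (4,9)
Step 5: enter (4,9), '.' pass, move down to (5,9)
Step 6: enter (5,9), '.' pass, move down to (6,9)
Step 7: at (6,9) — EXIT via bottom edge, pos 9
Distinct cells visited: 6 (path length 6)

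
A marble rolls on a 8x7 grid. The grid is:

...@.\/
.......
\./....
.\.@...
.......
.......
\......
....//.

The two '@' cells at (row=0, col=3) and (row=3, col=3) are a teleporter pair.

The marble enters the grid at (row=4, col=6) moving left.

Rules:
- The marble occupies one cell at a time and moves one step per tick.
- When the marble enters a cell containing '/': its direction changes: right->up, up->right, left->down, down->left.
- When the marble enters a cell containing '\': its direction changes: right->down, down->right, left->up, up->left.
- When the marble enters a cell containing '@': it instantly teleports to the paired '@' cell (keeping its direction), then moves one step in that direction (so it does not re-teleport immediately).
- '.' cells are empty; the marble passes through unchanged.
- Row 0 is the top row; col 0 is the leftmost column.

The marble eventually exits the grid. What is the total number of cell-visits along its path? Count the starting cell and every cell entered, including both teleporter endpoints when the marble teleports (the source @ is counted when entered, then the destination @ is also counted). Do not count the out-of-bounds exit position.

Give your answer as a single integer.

Step 1: enter (4,6), '.' pass, move left to (4,5)
Step 2: enter (4,5), '.' pass, move left to (4,4)
Step 3: enter (4,4), '.' pass, move left to (4,3)
Step 4: enter (4,3), '.' pass, move left to (4,2)
Step 5: enter (4,2), '.' pass, move left to (4,1)
Step 6: enter (4,1), '.' pass, move left to (4,0)
Step 7: enter (4,0), '.' pass, move left to (4,-1)
Step 8: at (4,-1) — EXIT via left edge, pos 4
Path length (cell visits): 7

Answer: 7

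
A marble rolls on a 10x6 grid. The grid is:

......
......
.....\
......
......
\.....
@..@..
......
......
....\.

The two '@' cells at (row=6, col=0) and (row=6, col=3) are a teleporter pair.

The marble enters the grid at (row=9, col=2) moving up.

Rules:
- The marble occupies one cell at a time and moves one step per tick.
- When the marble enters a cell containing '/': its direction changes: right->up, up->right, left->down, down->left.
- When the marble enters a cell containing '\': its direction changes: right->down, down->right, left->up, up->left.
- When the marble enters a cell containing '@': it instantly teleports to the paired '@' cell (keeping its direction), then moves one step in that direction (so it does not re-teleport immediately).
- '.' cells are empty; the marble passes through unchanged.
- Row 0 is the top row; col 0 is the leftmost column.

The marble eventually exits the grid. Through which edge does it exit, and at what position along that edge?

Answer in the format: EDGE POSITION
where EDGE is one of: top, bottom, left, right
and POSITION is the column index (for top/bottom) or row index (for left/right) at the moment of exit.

Step 1: enter (9,2), '.' pass, move up to (8,2)
Step 2: enter (8,2), '.' pass, move up to (7,2)
Step 3: enter (7,2), '.' pass, move up to (6,2)
Step 4: enter (6,2), '.' pass, move up to (5,2)
Step 5: enter (5,2), '.' pass, move up to (4,2)
Step 6: enter (4,2), '.' pass, move up to (3,2)
Step 7: enter (3,2), '.' pass, move up to (2,2)
Step 8: enter (2,2), '.' pass, move up to (1,2)
Step 9: enter (1,2), '.' pass, move up to (0,2)
Step 10: enter (0,2), '.' pass, move up to (-1,2)
Step 11: at (-1,2) — EXIT via top edge, pos 2

Answer: top 2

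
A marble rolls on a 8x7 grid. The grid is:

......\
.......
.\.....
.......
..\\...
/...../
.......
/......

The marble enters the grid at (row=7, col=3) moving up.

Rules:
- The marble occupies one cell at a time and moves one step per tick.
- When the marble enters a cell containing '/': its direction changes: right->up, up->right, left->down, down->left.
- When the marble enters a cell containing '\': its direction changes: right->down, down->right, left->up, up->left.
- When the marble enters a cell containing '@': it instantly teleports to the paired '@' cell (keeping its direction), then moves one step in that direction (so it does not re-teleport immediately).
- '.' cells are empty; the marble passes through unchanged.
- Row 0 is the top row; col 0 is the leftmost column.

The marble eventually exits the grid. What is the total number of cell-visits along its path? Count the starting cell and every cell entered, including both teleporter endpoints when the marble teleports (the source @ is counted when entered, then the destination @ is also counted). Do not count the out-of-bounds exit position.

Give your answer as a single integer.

Answer: 9

Derivation:
Step 1: enter (7,3), '.' pass, move up to (6,3)
Step 2: enter (6,3), '.' pass, move up to (5,3)
Step 3: enter (5,3), '.' pass, move up to (4,3)
Step 4: enter (4,3), '\' deflects up->left, move left to (4,2)
Step 5: enter (4,2), '\' deflects left->up, move up to (3,2)
Step 6: enter (3,2), '.' pass, move up to (2,2)
Step 7: enter (2,2), '.' pass, move up to (1,2)
Step 8: enter (1,2), '.' pass, move up to (0,2)
Step 9: enter (0,2), '.' pass, move up to (-1,2)
Step 10: at (-1,2) — EXIT via top edge, pos 2
Path length (cell visits): 9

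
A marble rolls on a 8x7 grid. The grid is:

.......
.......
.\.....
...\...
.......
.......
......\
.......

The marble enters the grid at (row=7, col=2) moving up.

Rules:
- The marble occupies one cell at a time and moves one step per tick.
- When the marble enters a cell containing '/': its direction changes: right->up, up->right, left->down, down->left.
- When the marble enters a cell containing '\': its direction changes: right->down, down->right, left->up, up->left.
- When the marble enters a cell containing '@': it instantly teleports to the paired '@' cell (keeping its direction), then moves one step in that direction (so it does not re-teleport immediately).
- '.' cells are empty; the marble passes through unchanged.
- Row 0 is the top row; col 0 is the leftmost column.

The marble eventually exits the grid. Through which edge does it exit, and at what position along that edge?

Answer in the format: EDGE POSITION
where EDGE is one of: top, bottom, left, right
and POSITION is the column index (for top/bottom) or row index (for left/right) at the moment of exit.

Answer: top 2

Derivation:
Step 1: enter (7,2), '.' pass, move up to (6,2)
Step 2: enter (6,2), '.' pass, move up to (5,2)
Step 3: enter (5,2), '.' pass, move up to (4,2)
Step 4: enter (4,2), '.' pass, move up to (3,2)
Step 5: enter (3,2), '.' pass, move up to (2,2)
Step 6: enter (2,2), '.' pass, move up to (1,2)
Step 7: enter (1,2), '.' pass, move up to (0,2)
Step 8: enter (0,2), '.' pass, move up to (-1,2)
Step 9: at (-1,2) — EXIT via top edge, pos 2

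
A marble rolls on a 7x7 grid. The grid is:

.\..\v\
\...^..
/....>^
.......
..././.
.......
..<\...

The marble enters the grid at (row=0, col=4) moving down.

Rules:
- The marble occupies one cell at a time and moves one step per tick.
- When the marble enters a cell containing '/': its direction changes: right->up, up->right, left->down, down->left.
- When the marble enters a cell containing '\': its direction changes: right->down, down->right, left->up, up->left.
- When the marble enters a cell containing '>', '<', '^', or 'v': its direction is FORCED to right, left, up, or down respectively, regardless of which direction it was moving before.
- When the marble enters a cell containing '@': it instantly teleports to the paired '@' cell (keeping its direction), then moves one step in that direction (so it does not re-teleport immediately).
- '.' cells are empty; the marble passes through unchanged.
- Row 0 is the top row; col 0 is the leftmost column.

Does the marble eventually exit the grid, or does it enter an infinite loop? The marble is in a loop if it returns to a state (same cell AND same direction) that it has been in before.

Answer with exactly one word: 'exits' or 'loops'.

Answer: loops

Derivation:
Step 1: enter (0,4), '\' deflects down->right, move right to (0,5)
Step 2: enter (0,5), 'v' forces right->down, move down to (1,5)
Step 3: enter (1,5), '.' pass, move down to (2,5)
Step 4: enter (2,5), '>' forces down->right, move right to (2,6)
Step 5: enter (2,6), '^' forces right->up, move up to (1,6)
Step 6: enter (1,6), '.' pass, move up to (0,6)
Step 7: enter (0,6), '\' deflects up->left, move left to (0,5)
Step 8: enter (0,5), 'v' forces left->down, move down to (1,5)
Step 9: at (1,5) dir=down — LOOP DETECTED (seen before)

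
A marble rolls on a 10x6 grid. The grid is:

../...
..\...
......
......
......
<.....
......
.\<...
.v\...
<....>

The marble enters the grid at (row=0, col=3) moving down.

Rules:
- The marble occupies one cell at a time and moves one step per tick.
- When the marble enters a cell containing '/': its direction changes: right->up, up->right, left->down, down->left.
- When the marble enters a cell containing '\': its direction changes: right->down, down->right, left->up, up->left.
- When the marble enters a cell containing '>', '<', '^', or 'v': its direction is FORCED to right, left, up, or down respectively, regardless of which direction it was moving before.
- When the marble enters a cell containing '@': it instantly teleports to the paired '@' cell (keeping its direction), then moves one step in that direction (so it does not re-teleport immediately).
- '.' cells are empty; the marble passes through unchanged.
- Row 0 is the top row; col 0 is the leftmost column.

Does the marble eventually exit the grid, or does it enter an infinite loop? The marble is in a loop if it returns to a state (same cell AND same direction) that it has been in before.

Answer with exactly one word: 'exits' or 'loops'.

Step 1: enter (0,3), '.' pass, move down to (1,3)
Step 2: enter (1,3), '.' pass, move down to (2,3)
Step 3: enter (2,3), '.' pass, move down to (3,3)
Step 4: enter (3,3), '.' pass, move down to (4,3)
Step 5: enter (4,3), '.' pass, move down to (5,3)
Step 6: enter (5,3), '.' pass, move down to (6,3)
Step 7: enter (6,3), '.' pass, move down to (7,3)
Step 8: enter (7,3), '.' pass, move down to (8,3)
Step 9: enter (8,3), '.' pass, move down to (9,3)
Step 10: enter (9,3), '.' pass, move down to (10,3)
Step 11: at (10,3) — EXIT via bottom edge, pos 3

Answer: exits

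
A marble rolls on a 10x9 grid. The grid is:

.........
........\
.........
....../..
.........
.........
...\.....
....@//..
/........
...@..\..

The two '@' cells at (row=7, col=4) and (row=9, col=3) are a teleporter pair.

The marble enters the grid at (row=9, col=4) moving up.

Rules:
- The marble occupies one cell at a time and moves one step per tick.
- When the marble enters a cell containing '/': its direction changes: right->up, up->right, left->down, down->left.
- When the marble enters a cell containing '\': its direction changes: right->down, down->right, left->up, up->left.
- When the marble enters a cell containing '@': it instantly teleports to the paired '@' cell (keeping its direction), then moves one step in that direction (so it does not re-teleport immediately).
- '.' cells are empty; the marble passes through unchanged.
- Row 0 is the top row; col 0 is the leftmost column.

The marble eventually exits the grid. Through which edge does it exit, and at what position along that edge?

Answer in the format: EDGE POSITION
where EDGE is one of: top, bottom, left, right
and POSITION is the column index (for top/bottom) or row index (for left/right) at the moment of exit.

Step 1: enter (9,4), '.' pass, move up to (8,4)
Step 2: enter (8,4), '.' pass, move up to (7,4)
Step 3: enter (7,4), '@' teleport (7,4)->(9,3), also enter (9,3), move up to (8,3)
Step 4: enter (8,3), '.' pass, move up to (7,3)
Step 5: enter (7,3), '.' pass, move up to (6,3)
Step 6: enter (6,3), '\' deflects up->left, move left to (6,2)
Step 7: enter (6,2), '.' pass, move left to (6,1)
Step 8: enter (6,1), '.' pass, move left to (6,0)
Step 9: enter (6,0), '.' pass, move left to (6,-1)
Step 10: at (6,-1) — EXIT via left edge, pos 6

Answer: left 6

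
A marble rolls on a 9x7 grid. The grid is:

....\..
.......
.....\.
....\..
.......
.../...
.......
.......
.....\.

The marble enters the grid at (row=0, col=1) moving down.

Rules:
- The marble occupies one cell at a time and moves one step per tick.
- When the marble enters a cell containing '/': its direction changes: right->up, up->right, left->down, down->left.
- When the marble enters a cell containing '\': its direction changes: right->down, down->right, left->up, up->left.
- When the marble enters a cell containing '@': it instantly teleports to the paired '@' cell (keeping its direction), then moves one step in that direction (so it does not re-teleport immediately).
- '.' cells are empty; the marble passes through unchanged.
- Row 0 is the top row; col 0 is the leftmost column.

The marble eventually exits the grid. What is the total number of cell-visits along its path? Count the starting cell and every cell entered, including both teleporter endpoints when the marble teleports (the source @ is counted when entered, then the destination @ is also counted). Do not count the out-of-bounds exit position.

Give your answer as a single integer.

Answer: 9

Derivation:
Step 1: enter (0,1), '.' pass, move down to (1,1)
Step 2: enter (1,1), '.' pass, move down to (2,1)
Step 3: enter (2,1), '.' pass, move down to (3,1)
Step 4: enter (3,1), '.' pass, move down to (4,1)
Step 5: enter (4,1), '.' pass, move down to (5,1)
Step 6: enter (5,1), '.' pass, move down to (6,1)
Step 7: enter (6,1), '.' pass, move down to (7,1)
Step 8: enter (7,1), '.' pass, move down to (8,1)
Step 9: enter (8,1), '.' pass, move down to (9,1)
Step 10: at (9,1) — EXIT via bottom edge, pos 1
Path length (cell visits): 9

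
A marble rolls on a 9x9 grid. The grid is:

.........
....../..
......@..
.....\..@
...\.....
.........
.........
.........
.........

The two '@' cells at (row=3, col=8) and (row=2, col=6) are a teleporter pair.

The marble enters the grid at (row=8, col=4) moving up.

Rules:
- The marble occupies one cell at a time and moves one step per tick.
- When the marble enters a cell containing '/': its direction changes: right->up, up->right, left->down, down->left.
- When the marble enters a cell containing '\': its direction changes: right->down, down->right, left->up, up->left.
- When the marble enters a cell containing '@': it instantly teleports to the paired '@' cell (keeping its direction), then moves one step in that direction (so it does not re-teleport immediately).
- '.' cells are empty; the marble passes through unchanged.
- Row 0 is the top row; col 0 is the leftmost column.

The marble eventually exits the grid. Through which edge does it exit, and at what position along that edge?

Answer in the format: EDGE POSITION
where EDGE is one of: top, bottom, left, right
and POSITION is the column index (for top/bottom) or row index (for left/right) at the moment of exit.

Step 1: enter (8,4), '.' pass, move up to (7,4)
Step 2: enter (7,4), '.' pass, move up to (6,4)
Step 3: enter (6,4), '.' pass, move up to (5,4)
Step 4: enter (5,4), '.' pass, move up to (4,4)
Step 5: enter (4,4), '.' pass, move up to (3,4)
Step 6: enter (3,4), '.' pass, move up to (2,4)
Step 7: enter (2,4), '.' pass, move up to (1,4)
Step 8: enter (1,4), '.' pass, move up to (0,4)
Step 9: enter (0,4), '.' pass, move up to (-1,4)
Step 10: at (-1,4) — EXIT via top edge, pos 4

Answer: top 4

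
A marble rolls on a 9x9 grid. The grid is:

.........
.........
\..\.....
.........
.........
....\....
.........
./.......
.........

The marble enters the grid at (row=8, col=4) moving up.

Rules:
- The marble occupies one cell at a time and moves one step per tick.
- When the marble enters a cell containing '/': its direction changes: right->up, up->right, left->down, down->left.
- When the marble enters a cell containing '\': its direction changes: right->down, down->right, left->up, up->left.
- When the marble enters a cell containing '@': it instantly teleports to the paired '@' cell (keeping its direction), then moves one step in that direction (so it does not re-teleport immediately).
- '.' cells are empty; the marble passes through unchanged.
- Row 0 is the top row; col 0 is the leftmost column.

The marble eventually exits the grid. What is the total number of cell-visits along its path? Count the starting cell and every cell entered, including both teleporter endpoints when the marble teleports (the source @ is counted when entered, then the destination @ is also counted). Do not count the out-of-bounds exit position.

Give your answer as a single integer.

Step 1: enter (8,4), '.' pass, move up to (7,4)
Step 2: enter (7,4), '.' pass, move up to (6,4)
Step 3: enter (6,4), '.' pass, move up to (5,4)
Step 4: enter (5,4), '\' deflects up->left, move left to (5,3)
Step 5: enter (5,3), '.' pass, move left to (5,2)
Step 6: enter (5,2), '.' pass, move left to (5,1)
Step 7: enter (5,1), '.' pass, move left to (5,0)
Step 8: enter (5,0), '.' pass, move left to (5,-1)
Step 9: at (5,-1) — EXIT via left edge, pos 5
Path length (cell visits): 8

Answer: 8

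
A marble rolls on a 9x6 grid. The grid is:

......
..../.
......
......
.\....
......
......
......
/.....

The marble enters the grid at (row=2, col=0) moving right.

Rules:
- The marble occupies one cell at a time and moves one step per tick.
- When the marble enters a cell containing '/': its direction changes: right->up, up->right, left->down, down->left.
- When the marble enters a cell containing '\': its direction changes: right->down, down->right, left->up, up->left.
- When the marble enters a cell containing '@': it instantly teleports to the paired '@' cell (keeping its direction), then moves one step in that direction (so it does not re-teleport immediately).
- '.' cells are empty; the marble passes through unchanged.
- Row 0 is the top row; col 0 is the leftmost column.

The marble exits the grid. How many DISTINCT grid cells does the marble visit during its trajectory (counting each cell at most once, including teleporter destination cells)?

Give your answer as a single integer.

Step 1: enter (2,0), '.' pass, move right to (2,1)
Step 2: enter (2,1), '.' pass, move right to (2,2)
Step 3: enter (2,2), '.' pass, move right to (2,3)
Step 4: enter (2,3), '.' pass, move right to (2,4)
Step 5: enter (2,4), '.' pass, move right to (2,5)
Step 6: enter (2,5), '.' pass, move right to (2,6)
Step 7: at (2,6) — EXIT via right edge, pos 2
Distinct cells visited: 6 (path length 6)

Answer: 6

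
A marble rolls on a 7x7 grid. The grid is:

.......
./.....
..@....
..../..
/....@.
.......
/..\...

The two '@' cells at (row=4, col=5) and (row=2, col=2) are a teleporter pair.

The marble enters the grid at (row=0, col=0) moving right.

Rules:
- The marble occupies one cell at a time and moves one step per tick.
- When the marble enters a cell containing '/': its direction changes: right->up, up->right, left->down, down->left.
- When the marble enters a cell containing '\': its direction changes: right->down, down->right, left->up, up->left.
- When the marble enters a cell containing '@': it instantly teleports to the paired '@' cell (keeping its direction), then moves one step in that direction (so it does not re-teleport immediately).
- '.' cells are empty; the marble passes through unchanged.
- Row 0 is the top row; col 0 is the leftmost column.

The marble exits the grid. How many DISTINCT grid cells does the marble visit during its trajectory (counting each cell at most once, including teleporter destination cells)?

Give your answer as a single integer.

Answer: 7

Derivation:
Step 1: enter (0,0), '.' pass, move right to (0,1)
Step 2: enter (0,1), '.' pass, move right to (0,2)
Step 3: enter (0,2), '.' pass, move right to (0,3)
Step 4: enter (0,3), '.' pass, move right to (0,4)
Step 5: enter (0,4), '.' pass, move right to (0,5)
Step 6: enter (0,5), '.' pass, move right to (0,6)
Step 7: enter (0,6), '.' pass, move right to (0,7)
Step 8: at (0,7) — EXIT via right edge, pos 0
Distinct cells visited: 7 (path length 7)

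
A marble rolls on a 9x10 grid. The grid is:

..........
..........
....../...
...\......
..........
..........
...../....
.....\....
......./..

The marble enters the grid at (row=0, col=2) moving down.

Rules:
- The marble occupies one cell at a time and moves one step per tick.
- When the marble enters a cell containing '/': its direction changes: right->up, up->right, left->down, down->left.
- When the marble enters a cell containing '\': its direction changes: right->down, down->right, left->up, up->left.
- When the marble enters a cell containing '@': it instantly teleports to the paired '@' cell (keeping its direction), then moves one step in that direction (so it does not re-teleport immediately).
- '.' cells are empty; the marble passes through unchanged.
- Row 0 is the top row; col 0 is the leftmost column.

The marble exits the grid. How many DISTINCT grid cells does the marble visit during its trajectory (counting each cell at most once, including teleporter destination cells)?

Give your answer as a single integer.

Step 1: enter (0,2), '.' pass, move down to (1,2)
Step 2: enter (1,2), '.' pass, move down to (2,2)
Step 3: enter (2,2), '.' pass, move down to (3,2)
Step 4: enter (3,2), '.' pass, move down to (4,2)
Step 5: enter (4,2), '.' pass, move down to (5,2)
Step 6: enter (5,2), '.' pass, move down to (6,2)
Step 7: enter (6,2), '.' pass, move down to (7,2)
Step 8: enter (7,2), '.' pass, move down to (8,2)
Step 9: enter (8,2), '.' pass, move down to (9,2)
Step 10: at (9,2) — EXIT via bottom edge, pos 2
Distinct cells visited: 9 (path length 9)

Answer: 9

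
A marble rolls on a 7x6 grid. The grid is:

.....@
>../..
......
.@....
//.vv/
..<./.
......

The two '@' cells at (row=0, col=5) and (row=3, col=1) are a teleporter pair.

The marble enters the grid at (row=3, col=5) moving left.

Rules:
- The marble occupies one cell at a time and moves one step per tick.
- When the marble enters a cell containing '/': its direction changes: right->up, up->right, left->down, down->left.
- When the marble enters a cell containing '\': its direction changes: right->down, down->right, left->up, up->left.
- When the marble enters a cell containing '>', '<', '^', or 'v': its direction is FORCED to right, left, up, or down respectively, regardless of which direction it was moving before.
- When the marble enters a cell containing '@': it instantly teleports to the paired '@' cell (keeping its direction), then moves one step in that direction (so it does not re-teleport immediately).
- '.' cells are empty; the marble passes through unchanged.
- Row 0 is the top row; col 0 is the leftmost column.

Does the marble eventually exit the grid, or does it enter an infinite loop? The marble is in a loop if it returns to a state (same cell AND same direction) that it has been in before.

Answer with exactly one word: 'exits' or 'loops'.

Step 1: enter (3,5), '.' pass, move left to (3,4)
Step 2: enter (3,4), '.' pass, move left to (3,3)
Step 3: enter (3,3), '.' pass, move left to (3,2)
Step 4: enter (3,2), '.' pass, move left to (3,1)
Step 5: enter (3,1), '@' teleport (3,1)->(0,5), also enter (0,5), move left to (0,4)
Step 6: enter (0,4), '.' pass, move left to (0,3)
Step 7: enter (0,3), '.' pass, move left to (0,2)
Step 8: enter (0,2), '.' pass, move left to (0,1)
Step 9: enter (0,1), '.' pass, move left to (0,0)
Step 10: enter (0,0), '.' pass, move left to (0,-1)
Step 11: at (0,-1) — EXIT via left edge, pos 0

Answer: exits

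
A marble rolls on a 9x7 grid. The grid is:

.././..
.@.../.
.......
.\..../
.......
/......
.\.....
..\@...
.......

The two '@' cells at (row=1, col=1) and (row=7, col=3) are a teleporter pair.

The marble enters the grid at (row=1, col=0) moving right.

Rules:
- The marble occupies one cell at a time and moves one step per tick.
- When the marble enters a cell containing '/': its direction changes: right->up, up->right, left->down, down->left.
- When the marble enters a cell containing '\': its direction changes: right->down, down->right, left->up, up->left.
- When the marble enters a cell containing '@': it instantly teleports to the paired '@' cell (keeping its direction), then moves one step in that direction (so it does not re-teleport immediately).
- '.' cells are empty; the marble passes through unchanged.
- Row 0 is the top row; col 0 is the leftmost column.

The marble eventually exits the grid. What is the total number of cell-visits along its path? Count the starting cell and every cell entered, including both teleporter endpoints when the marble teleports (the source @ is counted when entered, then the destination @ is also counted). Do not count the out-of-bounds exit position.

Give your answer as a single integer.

Step 1: enter (1,0), '.' pass, move right to (1,1)
Step 2: enter (1,1), '@' teleport (1,1)->(7,3), also enter (7,3), move right to (7,4)
Step 3: enter (7,4), '.' pass, move right to (7,5)
Step 4: enter (7,5), '.' pass, move right to (7,6)
Step 5: enter (7,6), '.' pass, move right to (7,7)
Step 6: at (7,7) — EXIT via right edge, pos 7
Path length (cell visits): 6

Answer: 6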